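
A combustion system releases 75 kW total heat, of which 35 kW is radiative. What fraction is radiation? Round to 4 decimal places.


f_rad = Q_rad / Q_total
f_rad = 35 / 75 = 0.4667


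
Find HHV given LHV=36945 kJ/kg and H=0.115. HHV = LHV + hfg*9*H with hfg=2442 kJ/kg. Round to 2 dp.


HHV = LHV + hfg * 9 * H
Water addition = 2442 * 9 * 0.115 = 2527.470 kJ/kg
HHV = 36945 + 2527.470 = 39472.47 kJ/kg


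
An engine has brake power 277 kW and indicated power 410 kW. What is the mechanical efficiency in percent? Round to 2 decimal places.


eta_mech = (BP / IP) * 100
Ratio = 277 / 410 = 0.6756
eta_mech = 0.6756 * 100 = 67.56%


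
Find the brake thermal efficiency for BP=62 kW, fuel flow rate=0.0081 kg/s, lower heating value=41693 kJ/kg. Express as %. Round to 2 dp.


eta_BTE = (BP / (mf * LHV)) * 100
Denominator = 0.0081 * 41693 = 337.7133 kW
eta_BTE = (62 / 337.7133) * 100 = 18.36%


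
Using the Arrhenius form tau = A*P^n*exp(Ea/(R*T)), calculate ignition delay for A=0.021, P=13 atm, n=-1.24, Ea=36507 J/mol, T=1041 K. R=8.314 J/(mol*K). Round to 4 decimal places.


tau = A * P^n * exp(Ea/(R*T))
P^n = 13^(-1.24) = 0.04156332
Ea/(R*T) = 36507/(8.314*1041) = 4.218086
exp(Ea/(R*T)) = 67.903370
tau = 0.021 * 0.04156332 * 67.903370 = 0.0593 ms


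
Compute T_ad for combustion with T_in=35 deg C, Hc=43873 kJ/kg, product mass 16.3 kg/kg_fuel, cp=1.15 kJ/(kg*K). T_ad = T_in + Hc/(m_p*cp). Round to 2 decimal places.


T_ad = T_in + Hc / (m_p * cp)
Denominator = 16.3 * 1.15 = 18.7450
Temperature rise = 43873 / 18.7450 = 2340.52 K
T_ad = 35 + 2340.52 = 2375.52 deg C


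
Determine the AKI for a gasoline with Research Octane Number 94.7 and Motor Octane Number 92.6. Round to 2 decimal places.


AKI = (RON + MON) / 2
AKI = (94.7 + 92.6) / 2
AKI = 187.3 / 2 = 93.65


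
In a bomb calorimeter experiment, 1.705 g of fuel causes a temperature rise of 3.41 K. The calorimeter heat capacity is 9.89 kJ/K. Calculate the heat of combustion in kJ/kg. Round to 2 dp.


Hc = C_cal * delta_T / m_fuel
Q_released = 9.89 * 3.41 = 33.7249 kJ
m_fuel = 1.705 g = 1.705/1000 kg = 0.001705 kg
Hc = 33.7249 / 0.001705 = 19780.00 kJ/kg


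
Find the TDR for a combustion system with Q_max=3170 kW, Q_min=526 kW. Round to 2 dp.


TDR = Q_max / Q_min
TDR = 3170 / 526 = 6.03


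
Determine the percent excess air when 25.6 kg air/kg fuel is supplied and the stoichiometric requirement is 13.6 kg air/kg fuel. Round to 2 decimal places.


Excess air = actual - stoichiometric = 25.6 - 13.6 = 12.00 kg/kg fuel
Excess air % = (excess / stoich) * 100 = (12.00 / 13.6) * 100 = 88.24%


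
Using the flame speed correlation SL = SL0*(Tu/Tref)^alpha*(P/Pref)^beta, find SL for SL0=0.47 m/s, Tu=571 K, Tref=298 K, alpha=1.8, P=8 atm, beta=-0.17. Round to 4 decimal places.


SL = SL0 * (Tu/Tref)^alpha * (P/Pref)^beta
T ratio = 571/298 = 1.91610738
(T ratio)^alpha = 1.91610738^1.8 = 3.223708
(P/Pref)^beta = 8^(-0.17) = 0.702222
SL = 0.47 * 3.223708 * 0.702222 = 1.0640 m/s


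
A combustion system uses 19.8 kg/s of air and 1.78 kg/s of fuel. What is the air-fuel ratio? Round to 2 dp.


AFR = m_air / m_fuel
AFR = 19.8 / 1.78 = 11.12


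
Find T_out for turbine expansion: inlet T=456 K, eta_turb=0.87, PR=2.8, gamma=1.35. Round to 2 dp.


T_out = T_in * (1 - eta * (1 - PR^(-(gamma-1)/gamma)))
Exponent = -(1.35-1)/1.35 = -0.25925926
PR^exp = 2.8^(-0.25925926) = 0.76572026
Factor = 1 - 0.87*(1 - 0.76572026) = 0.79617663
T_out = 456 * 0.79617663 = 363.06 K


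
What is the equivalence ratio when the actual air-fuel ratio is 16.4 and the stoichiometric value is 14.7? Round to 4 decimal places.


phi = AFR_stoich / AFR_actual
phi = 14.7 / 16.4 = 0.8963


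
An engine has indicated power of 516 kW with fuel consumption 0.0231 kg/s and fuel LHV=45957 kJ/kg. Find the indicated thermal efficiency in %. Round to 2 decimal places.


eta_ith = (IP / (mf * LHV)) * 100
Denominator = 0.0231 * 45957 = 1061.6067 kW
eta_ith = (516 / 1061.6067) * 100 = 48.61%


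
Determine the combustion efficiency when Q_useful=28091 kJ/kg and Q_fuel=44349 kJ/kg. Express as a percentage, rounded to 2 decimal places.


Efficiency = (Q_useful / Q_fuel) * 100
Efficiency = (28091 / 44349) * 100
Efficiency = 0.6334 * 100 = 63.34%


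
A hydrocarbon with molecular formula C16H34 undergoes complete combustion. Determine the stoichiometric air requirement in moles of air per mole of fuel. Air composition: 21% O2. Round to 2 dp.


Balanced combustion: C16H34 + 24.5 O2 -> 16 CO2 + 17 H2O
O2 needed = C + H/4 = 16 + 34/4 = 24.50 moles
Air moles = O2 / 0.21 = 24.50 / 0.21 = 116.67 moles air


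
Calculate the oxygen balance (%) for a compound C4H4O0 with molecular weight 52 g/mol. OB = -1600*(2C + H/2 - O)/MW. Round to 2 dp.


OB = -1600 * (2C + H/2 - O) / MW
Inner = 2*4 + 4/2 - 0 = 10.00
OB = -1600 * 10.00 / 52 = -307.69%


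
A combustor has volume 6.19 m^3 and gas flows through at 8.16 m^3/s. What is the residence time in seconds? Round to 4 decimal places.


tau = V / Q_flow
tau = 6.19 / 8.16 = 0.7586 s


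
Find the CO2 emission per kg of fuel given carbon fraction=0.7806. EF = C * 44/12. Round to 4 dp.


EF = C_frac * (M_CO2 / M_C)
EF = 0.7806 * (44/12)
EF = 0.7806 * 3.666667 = 2.8622 kg_CO2/kg_fuel


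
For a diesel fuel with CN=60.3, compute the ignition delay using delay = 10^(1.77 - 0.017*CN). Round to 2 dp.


delay = 10^(1.77 - 0.017*CN)
Exponent = 1.77 - 0.017*60.3 = 0.7449
delay = 10^0.7449 = 5.56 ms


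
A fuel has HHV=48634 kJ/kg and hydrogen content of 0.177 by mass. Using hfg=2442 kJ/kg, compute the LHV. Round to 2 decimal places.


LHV = HHV - hfg * 9 * H
Water correction = 2442 * 9 * 0.177 = 3890.106 kJ/kg
LHV = 48634 - 3890.106 = 44743.89 kJ/kg


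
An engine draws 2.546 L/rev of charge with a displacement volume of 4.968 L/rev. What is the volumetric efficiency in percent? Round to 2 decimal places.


eta_v = (V_actual / V_disp) * 100
Ratio = 2.546 / 4.968 = 0.5125
eta_v = 0.5125 * 100 = 51.25%


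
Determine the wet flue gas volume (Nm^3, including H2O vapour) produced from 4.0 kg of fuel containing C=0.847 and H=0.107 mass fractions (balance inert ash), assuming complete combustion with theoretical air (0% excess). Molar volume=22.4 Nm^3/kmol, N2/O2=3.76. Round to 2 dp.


Per kg fuel: CO2 = (C/12 kmol)*22.4 = (0.847/12)*22.4 = 1.58107 Nm^3
Per kg fuel: H2O = (H/2 kmol)*22.4 = (0.107/2)*22.4 = 1.19840 Nm^3
O2 needed per kg fuel = C/12 + H/4 = 0.847/12 + 0.107/4 = 0.09733333 kmol
Per kg fuel: N2 = O2*3.76*22.4 = 0.09733333*3.76*22.4 = 8.19780 Nm^3
Total per kg = 1.58107 + 1.19840 + 8.19780 = 10.97727 Nm^3
Total = 10.97727 * 4.0 = 43.91 Nm^3


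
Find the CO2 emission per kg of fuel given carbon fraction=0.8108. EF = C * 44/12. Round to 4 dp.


EF = C_frac * (M_CO2 / M_C)
EF = 0.8108 * (44/12)
EF = 0.8108 * 3.666667 = 2.9729 kg_CO2/kg_fuel


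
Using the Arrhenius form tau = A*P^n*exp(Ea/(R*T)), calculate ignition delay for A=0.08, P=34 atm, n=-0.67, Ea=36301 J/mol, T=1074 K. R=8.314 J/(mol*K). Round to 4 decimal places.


tau = A * P^n * exp(Ea/(R*T))
P^n = 34^(-0.67) = 0.09416925
Ea/(R*T) = 36301/(8.314*1074) = 4.065409
exp(Ea/(R*T)) = 58.288767
tau = 0.08 * 0.09416925 * 58.288767 = 0.4391 ms


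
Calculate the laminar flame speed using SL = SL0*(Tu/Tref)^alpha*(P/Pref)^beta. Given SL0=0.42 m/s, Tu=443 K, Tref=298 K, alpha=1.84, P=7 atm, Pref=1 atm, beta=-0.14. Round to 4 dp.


SL = SL0 * (Tu/Tref)^alpha * (P/Pref)^beta
T ratio = 443/298 = 1.48657718
(T ratio)^alpha = 1.48657718^1.84 = 2.074077
(P/Pref)^beta = 7^(-0.14) = 0.761529
SL = 0.42 * 2.074077 * 0.761529 = 0.6634 m/s


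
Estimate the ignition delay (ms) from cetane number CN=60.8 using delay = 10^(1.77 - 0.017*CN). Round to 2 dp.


delay = 10^(1.77 - 0.017*CN)
Exponent = 1.77 - 0.017*60.8 = 0.7364
delay = 10^0.7364 = 5.45 ms


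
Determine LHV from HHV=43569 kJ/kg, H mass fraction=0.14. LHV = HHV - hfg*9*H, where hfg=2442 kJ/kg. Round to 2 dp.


LHV = HHV - hfg * 9 * H
Water correction = 2442 * 9 * 0.14 = 3076.920 kJ/kg
LHV = 43569 - 3076.920 = 40492.08 kJ/kg


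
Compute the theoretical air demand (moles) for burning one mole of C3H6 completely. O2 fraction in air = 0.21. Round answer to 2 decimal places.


Balanced combustion: C3H6 + 4.5 O2 -> 3 CO2 + 3 H2O
O2 needed = C + H/4 = 3 + 6/4 = 4.50 moles
Air moles = O2 / 0.21 = 4.50 / 0.21 = 21.43 moles air


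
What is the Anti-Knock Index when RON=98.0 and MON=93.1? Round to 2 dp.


AKI = (RON + MON) / 2
AKI = (98.0 + 93.1) / 2
AKI = 191.1 / 2 = 95.55


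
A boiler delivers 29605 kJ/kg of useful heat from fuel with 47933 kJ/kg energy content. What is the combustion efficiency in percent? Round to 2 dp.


Efficiency = (Q_useful / Q_fuel) * 100
Efficiency = (29605 / 47933) * 100
Efficiency = 0.6176 * 100 = 61.76%


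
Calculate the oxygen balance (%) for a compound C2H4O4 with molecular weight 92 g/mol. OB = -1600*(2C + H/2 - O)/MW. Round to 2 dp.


OB = -1600 * (2C + H/2 - O) / MW
Inner = 2*2 + 4/2 - 4 = 2.00
OB = -1600 * 2.00 / 92 = -34.78%


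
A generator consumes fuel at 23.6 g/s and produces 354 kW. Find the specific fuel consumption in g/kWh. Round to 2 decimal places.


SFC = (mf / BP) * 3600
Rate = 23.6 / 354 = 0.066667 g/(s*kW)
SFC = 0.066667 * 3600 = 240.00 g/kWh


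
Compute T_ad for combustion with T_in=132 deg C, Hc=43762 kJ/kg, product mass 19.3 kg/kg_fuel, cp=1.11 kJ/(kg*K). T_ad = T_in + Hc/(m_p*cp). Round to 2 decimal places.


T_ad = T_in + Hc / (m_p * cp)
Denominator = 19.3 * 1.11 = 21.4230
Temperature rise = 43762 / 21.4230 = 2042.76 K
T_ad = 132 + 2042.76 = 2174.76 deg C


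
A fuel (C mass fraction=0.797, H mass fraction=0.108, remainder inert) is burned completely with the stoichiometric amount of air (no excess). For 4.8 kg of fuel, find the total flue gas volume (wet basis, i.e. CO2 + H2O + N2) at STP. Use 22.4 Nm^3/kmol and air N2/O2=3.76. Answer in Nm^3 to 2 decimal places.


Per kg fuel: CO2 = (C/12 kmol)*22.4 = (0.797/12)*22.4 = 1.48773 Nm^3
Per kg fuel: H2O = (H/2 kmol)*22.4 = (0.108/2)*22.4 = 1.20960 Nm^3
O2 needed per kg fuel = C/12 + H/4 = 0.797/12 + 0.108/4 = 0.09341667 kmol
Per kg fuel: N2 = O2*3.76*22.4 = 0.09341667*3.76*22.4 = 7.86793 Nm^3
Total per kg = 1.48773 + 1.20960 + 7.86793 = 10.56526 Nm^3
Total = 10.56526 * 4.8 = 50.71 Nm^3


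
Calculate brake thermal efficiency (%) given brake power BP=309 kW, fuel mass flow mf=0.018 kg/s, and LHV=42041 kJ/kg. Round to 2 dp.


eta_BTE = (BP / (mf * LHV)) * 100
Denominator = 0.018 * 42041 = 756.7380 kW
eta_BTE = (309 / 756.7380) * 100 = 40.83%


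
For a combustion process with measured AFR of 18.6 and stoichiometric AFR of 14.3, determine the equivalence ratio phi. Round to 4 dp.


phi = AFR_stoich / AFR_actual
phi = 14.3 / 18.6 = 0.7688


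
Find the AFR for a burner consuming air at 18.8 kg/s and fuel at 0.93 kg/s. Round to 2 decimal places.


AFR = m_air / m_fuel
AFR = 18.8 / 0.93 = 20.22


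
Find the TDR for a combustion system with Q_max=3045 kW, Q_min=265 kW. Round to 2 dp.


TDR = Q_max / Q_min
TDR = 3045 / 265 = 11.49


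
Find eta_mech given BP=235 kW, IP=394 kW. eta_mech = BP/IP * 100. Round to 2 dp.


eta_mech = (BP / IP) * 100
Ratio = 235 / 394 = 0.5964
eta_mech = 0.5964 * 100 = 59.64%


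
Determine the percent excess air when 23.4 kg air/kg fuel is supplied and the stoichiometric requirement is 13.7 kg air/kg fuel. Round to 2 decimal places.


Excess air = actual - stoichiometric = 23.4 - 13.7 = 9.70 kg/kg fuel
Excess air % = (excess / stoich) * 100 = (9.70 / 13.7) * 100 = 70.80%


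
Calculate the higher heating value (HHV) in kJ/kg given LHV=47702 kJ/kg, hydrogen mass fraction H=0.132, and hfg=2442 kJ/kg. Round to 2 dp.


HHV = LHV + hfg * 9 * H
Water addition = 2442 * 9 * 0.132 = 2901.096 kJ/kg
HHV = 47702 + 2901.096 = 50603.10 kJ/kg


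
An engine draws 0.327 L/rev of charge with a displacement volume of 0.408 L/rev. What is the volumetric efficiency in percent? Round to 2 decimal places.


eta_v = (V_actual / V_disp) * 100
Ratio = 0.327 / 0.408 = 0.8015
eta_v = 0.8015 * 100 = 80.15%


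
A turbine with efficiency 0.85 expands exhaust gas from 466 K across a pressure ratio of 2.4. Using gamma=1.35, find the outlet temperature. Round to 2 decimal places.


T_out = T_in * (1 - eta * (1 - PR^(-(gamma-1)/gamma)))
Exponent = -(1.35-1)/1.35 = -0.25925926
PR^exp = 2.4^(-0.25925926) = 0.79694200
Factor = 1 - 0.85*(1 - 0.79694200) = 0.82740070
T_out = 466 * 0.82740070 = 385.57 K


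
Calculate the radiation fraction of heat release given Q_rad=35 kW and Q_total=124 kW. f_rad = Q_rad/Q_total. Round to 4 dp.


f_rad = Q_rad / Q_total
f_rad = 35 / 124 = 0.2823


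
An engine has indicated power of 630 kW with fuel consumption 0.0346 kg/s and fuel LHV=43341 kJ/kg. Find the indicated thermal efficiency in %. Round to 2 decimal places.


eta_ith = (IP / (mf * LHV)) * 100
Denominator = 0.0346 * 43341 = 1499.5986 kW
eta_ith = (630 / 1499.5986) * 100 = 42.01%


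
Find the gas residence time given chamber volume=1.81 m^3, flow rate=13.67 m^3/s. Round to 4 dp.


tau = V / Q_flow
tau = 1.81 / 13.67 = 0.1324 s


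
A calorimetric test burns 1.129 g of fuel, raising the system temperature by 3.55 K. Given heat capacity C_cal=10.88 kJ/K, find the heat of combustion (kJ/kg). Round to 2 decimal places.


Hc = C_cal * delta_T / m_fuel
Q_released = 10.88 * 3.55 = 38.6240 kJ
m_fuel = 1.129 g = 1.129/1000 kg = 0.001129 kg
Hc = 38.6240 / 0.001129 = 34210.81 kJ/kg


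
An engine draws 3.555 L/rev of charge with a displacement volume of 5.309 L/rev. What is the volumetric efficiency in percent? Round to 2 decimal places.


eta_v = (V_actual / V_disp) * 100
Ratio = 3.555 / 5.309 = 0.6696
eta_v = 0.6696 * 100 = 66.96%


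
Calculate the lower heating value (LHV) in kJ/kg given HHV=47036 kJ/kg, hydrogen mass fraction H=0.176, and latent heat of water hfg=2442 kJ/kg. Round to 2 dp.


LHV = HHV - hfg * 9 * H
Water correction = 2442 * 9 * 0.176 = 3868.128 kJ/kg
LHV = 47036 - 3868.128 = 43167.87 kJ/kg


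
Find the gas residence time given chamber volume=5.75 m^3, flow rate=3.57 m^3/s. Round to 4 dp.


tau = V / Q_flow
tau = 5.75 / 3.57 = 1.6106 s


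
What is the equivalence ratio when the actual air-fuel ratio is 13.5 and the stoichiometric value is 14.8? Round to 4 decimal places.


phi = AFR_stoich / AFR_actual
phi = 14.8 / 13.5 = 1.0963


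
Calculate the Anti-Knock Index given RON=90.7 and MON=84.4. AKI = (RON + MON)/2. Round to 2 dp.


AKI = (RON + MON) / 2
AKI = (90.7 + 84.4) / 2
AKI = 175.1 / 2 = 87.55


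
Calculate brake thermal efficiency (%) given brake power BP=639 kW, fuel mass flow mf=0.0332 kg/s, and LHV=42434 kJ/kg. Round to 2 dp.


eta_BTE = (BP / (mf * LHV)) * 100
Denominator = 0.0332 * 42434 = 1408.8088 kW
eta_BTE = (639 / 1408.8088) * 100 = 45.36%


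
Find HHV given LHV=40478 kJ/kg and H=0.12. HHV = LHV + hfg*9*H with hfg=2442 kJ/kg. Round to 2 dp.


HHV = LHV + hfg * 9 * H
Water addition = 2442 * 9 * 0.12 = 2637.360 kJ/kg
HHV = 40478 + 2637.360 = 43115.36 kJ/kg


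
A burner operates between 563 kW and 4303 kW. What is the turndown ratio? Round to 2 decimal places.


TDR = Q_max / Q_min
TDR = 4303 / 563 = 7.64


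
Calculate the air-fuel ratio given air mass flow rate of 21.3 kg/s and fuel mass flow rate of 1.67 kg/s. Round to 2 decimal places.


AFR = m_air / m_fuel
AFR = 21.3 / 1.67 = 12.75


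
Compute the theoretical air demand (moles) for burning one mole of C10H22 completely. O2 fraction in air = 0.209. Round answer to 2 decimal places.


Balanced combustion: C10H22 + 15.5 O2 -> 10 CO2 + 11 H2O
O2 needed = C + H/4 = 10 + 22/4 = 15.50 moles
Air moles = O2 / 0.209 = 15.50 / 0.209 = 74.16 moles air


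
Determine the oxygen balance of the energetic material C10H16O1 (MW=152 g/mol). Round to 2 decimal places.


OB = -1600 * (2C + H/2 - O) / MW
Inner = 2*10 + 16/2 - 1 = 27.00
OB = -1600 * 27.00 / 152 = -284.21%


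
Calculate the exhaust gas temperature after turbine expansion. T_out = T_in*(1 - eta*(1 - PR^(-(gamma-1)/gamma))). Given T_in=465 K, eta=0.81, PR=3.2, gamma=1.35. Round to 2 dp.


T_out = T_in * (1 - eta * (1 - PR^(-(gamma-1)/gamma)))
Exponent = -(1.35-1)/1.35 = -0.25925926
PR^exp = 3.2^(-0.25925926) = 0.73966521
Factor = 1 - 0.81*(1 - 0.73966521) = 0.78912882
T_out = 465 * 0.78912882 = 366.94 K


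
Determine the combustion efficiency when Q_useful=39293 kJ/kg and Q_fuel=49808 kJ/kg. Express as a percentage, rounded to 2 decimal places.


Efficiency = (Q_useful / Q_fuel) * 100
Efficiency = (39293 / 49808) * 100
Efficiency = 0.7889 * 100 = 78.89%


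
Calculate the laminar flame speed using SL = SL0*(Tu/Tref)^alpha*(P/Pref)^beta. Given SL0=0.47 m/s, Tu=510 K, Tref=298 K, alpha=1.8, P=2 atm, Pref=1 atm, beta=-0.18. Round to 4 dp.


SL = SL0 * (Tu/Tref)^alpha * (P/Pref)^beta
T ratio = 510/298 = 1.71140940
(T ratio)^alpha = 1.71140940^1.8 = 2.630492
(P/Pref)^beta = 2^(-0.18) = 0.882703
SL = 0.47 * 2.630492 * 0.882703 = 1.0913 m/s


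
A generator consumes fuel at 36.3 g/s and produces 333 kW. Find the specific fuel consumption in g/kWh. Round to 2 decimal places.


SFC = (mf / BP) * 3600
Rate = 36.3 / 333 = 0.109009 g/(s*kW)
SFC = 0.109009 * 3600 = 392.43 g/kWh


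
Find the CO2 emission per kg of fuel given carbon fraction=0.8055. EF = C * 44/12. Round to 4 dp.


EF = C_frac * (M_CO2 / M_C)
EF = 0.8055 * (44/12)
EF = 0.8055 * 3.666667 = 2.9535 kg_CO2/kg_fuel


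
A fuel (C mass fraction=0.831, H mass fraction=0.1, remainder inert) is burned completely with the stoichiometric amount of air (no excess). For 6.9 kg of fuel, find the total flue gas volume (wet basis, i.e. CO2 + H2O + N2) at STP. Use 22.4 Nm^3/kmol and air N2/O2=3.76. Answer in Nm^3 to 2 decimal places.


Per kg fuel: CO2 = (C/12 kmol)*22.4 = (0.831/12)*22.4 = 1.55120 Nm^3
Per kg fuel: H2O = (H/2 kmol)*22.4 = (0.1/2)*22.4 = 1.12000 Nm^3
O2 needed per kg fuel = C/12 + H/4 = 0.831/12 + 0.1/4 = 0.09425000 kmol
Per kg fuel: N2 = O2*3.76*22.4 = 0.09425000*3.76*22.4 = 7.93811 Nm^3
Total per kg = 1.55120 + 1.12000 + 7.93811 = 10.60931 Nm^3
Total = 10.60931 * 6.9 = 73.20 Nm^3


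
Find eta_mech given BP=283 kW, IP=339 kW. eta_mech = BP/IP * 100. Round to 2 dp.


eta_mech = (BP / IP) * 100
Ratio = 283 / 339 = 0.8348
eta_mech = 0.8348 * 100 = 83.48%


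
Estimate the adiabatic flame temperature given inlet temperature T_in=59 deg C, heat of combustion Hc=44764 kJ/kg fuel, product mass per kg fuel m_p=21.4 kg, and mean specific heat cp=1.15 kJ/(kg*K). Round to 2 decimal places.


T_ad = T_in + Hc / (m_p * cp)
Denominator = 21.4 * 1.15 = 24.6100
Temperature rise = 44764 / 24.6100 = 1818.94 K
T_ad = 59 + 1818.94 = 1877.94 deg C


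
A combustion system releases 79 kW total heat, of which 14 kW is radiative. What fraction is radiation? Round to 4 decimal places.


f_rad = Q_rad / Q_total
f_rad = 14 / 79 = 0.1772


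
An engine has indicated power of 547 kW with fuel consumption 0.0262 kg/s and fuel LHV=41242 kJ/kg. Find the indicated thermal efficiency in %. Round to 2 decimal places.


eta_ith = (IP / (mf * LHV)) * 100
Denominator = 0.0262 * 41242 = 1080.5404 kW
eta_ith = (547 / 1080.5404) * 100 = 50.62%


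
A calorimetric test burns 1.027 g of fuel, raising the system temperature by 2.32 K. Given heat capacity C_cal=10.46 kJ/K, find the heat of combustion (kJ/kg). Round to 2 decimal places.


Hc = C_cal * delta_T / m_fuel
Q_released = 10.46 * 2.32 = 24.2672 kJ
m_fuel = 1.027 g = 1.027/1000 kg = 0.001027 kg
Hc = 24.2672 / 0.001027 = 23629.21 kJ/kg


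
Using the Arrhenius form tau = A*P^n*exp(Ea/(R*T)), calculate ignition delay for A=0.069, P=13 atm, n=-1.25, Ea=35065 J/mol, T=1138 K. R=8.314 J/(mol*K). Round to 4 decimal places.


tau = A * P^n * exp(Ea/(R*T))
P^n = 13^(-1.25) = 0.04051080
Ea/(R*T) = 35065/(8.314*1138) = 3.706138
exp(Ea/(R*T)) = 40.696325
tau = 0.069 * 0.04051080 * 40.696325 = 0.1138 ms


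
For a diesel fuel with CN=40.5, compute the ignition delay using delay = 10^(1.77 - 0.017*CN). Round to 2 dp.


delay = 10^(1.77 - 0.017*CN)
Exponent = 1.77 - 0.017*40.5 = 1.0815
delay = 10^1.0815 = 12.06 ms


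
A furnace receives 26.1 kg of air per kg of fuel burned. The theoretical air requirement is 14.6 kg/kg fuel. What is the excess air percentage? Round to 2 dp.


Excess air = actual - stoichiometric = 26.1 - 14.6 = 11.50 kg/kg fuel
Excess air % = (excess / stoich) * 100 = (11.50 / 14.6) * 100 = 78.77%


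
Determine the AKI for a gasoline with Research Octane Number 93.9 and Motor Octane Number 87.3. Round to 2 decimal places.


AKI = (RON + MON) / 2
AKI = (93.9 + 87.3) / 2
AKI = 181.2 / 2 = 90.60


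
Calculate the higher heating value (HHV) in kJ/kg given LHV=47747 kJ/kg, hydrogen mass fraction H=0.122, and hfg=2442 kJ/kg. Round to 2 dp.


HHV = LHV + hfg * 9 * H
Water addition = 2442 * 9 * 0.122 = 2681.316 kJ/kg
HHV = 47747 + 2681.316 = 50428.32 kJ/kg


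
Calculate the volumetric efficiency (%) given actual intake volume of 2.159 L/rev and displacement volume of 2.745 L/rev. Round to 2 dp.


eta_v = (V_actual / V_disp) * 100
Ratio = 2.159 / 2.745 = 0.7865
eta_v = 0.7865 * 100 = 78.65%


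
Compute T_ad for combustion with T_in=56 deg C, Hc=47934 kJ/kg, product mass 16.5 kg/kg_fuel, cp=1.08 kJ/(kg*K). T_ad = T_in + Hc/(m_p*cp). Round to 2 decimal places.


T_ad = T_in + Hc / (m_p * cp)
Denominator = 16.5 * 1.08 = 17.8200
Temperature rise = 47934 / 17.8200 = 2689.90 K
T_ad = 56 + 2689.90 = 2745.90 deg C


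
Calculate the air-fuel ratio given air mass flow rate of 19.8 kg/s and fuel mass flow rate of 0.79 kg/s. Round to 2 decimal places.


AFR = m_air / m_fuel
AFR = 19.8 / 0.79 = 25.06


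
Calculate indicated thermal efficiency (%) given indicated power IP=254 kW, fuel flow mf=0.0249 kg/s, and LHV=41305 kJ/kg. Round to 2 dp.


eta_ith = (IP / (mf * LHV)) * 100
Denominator = 0.0249 * 41305 = 1028.4945 kW
eta_ith = (254 / 1028.4945) * 100 = 24.70%


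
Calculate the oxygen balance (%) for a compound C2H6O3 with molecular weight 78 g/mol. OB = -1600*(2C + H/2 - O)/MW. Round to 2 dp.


OB = -1600 * (2C + H/2 - O) / MW
Inner = 2*2 + 6/2 - 3 = 4.00
OB = -1600 * 4.00 / 78 = -82.05%


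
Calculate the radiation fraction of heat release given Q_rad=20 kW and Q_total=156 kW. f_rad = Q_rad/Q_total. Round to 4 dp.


f_rad = Q_rad / Q_total
f_rad = 20 / 156 = 0.1282


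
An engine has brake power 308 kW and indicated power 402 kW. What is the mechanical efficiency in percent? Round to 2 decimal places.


eta_mech = (BP / IP) * 100
Ratio = 308 / 402 = 0.7662
eta_mech = 0.7662 * 100 = 76.62%


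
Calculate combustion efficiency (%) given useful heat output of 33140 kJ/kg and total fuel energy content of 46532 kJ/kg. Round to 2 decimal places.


Efficiency = (Q_useful / Q_fuel) * 100
Efficiency = (33140 / 46532) * 100
Efficiency = 0.7122 * 100 = 71.22%


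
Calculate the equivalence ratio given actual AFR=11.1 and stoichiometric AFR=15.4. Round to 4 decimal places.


phi = AFR_stoich / AFR_actual
phi = 15.4 / 11.1 = 1.3874


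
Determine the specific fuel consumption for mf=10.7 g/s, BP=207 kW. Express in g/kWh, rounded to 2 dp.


SFC = (mf / BP) * 3600
Rate = 10.7 / 207 = 0.051691 g/(s*kW)
SFC = 0.051691 * 3600 = 186.09 g/kWh


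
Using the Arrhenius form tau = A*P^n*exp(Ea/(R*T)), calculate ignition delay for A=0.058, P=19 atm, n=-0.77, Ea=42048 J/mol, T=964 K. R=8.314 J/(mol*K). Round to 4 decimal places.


tau = A * P^n * exp(Ea/(R*T))
P^n = 19^(-0.77) = 0.10359999
Ea/(R*T) = 42048/(8.314*964) = 5.246362
exp(Ea/(R*T)) = 189.874330
tau = 0.058 * 0.10359999 * 189.874330 = 1.1409 ms


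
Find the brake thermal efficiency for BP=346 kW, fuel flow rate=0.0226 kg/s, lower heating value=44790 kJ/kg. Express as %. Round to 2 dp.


eta_BTE = (BP / (mf * LHV)) * 100
Denominator = 0.0226 * 44790 = 1012.2540 kW
eta_BTE = (346 / 1012.2540) * 100 = 34.18%


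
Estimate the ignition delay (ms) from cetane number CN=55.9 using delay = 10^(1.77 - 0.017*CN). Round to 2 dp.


delay = 10^(1.77 - 0.017*CN)
Exponent = 1.77 - 0.017*55.9 = 0.8197
delay = 10^0.8197 = 6.60 ms


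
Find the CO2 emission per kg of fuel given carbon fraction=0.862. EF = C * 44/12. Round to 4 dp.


EF = C_frac * (M_CO2 / M_C)
EF = 0.862 * (44/12)
EF = 0.862 * 3.666667 = 3.1607 kg_CO2/kg_fuel


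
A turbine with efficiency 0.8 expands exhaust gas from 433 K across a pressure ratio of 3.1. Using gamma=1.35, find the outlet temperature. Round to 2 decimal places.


T_out = T_in * (1 - eta * (1 - PR^(-(gamma-1)/gamma)))
Exponent = -(1.35-1)/1.35 = -0.25925926
PR^exp = 3.1^(-0.25925926) = 0.74577862
Factor = 1 - 0.8*(1 - 0.74577862) = 0.79662290
T_out = 433 * 0.79662290 = 344.94 K


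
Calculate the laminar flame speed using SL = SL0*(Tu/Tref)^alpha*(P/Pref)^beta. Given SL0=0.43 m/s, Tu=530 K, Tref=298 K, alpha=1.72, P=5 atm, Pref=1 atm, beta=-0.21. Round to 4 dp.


SL = SL0 * (Tu/Tref)^alpha * (P/Pref)^beta
T ratio = 530/298 = 1.77852349
(T ratio)^alpha = 1.77852349^1.72 = 2.692170
(P/Pref)^beta = 5^(-0.21) = 0.713208
SL = 0.43 * 2.692170 * 0.713208 = 0.8256 m/s


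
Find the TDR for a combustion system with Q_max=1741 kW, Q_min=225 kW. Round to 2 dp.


TDR = Q_max / Q_min
TDR = 1741 / 225 = 7.74


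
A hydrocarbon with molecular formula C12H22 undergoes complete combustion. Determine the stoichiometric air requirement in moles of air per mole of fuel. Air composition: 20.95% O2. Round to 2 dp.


Balanced combustion: C12H22 + 17.5 O2 -> 12 CO2 + 11 H2O
O2 needed = C + H/4 = 12 + 22/4 = 17.50 moles
Air moles = O2 / 0.2095 = 17.50 / 0.2095 = 83.53 moles air


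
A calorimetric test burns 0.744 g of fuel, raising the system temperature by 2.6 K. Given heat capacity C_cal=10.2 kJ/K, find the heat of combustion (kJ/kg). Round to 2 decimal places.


Hc = C_cal * delta_T / m_fuel
Q_released = 10.2 * 2.6 = 26.5200 kJ
m_fuel = 0.744 g = 0.744/1000 kg = 0.000744 kg
Hc = 26.5200 / 0.000744 = 35645.16 kJ/kg


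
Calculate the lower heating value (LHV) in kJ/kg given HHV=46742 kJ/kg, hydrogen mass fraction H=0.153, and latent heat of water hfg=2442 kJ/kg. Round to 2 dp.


LHV = HHV - hfg * 9 * H
Water correction = 2442 * 9 * 0.153 = 3362.634 kJ/kg
LHV = 46742 - 3362.634 = 43379.37 kJ/kg


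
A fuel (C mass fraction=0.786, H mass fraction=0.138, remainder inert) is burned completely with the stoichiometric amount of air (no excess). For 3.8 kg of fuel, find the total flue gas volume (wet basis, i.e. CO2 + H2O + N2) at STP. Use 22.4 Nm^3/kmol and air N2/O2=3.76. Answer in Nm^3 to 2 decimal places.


Per kg fuel: CO2 = (C/12 kmol)*22.4 = (0.786/12)*22.4 = 1.46720 Nm^3
Per kg fuel: H2O = (H/2 kmol)*22.4 = (0.138/2)*22.4 = 1.54560 Nm^3
O2 needed per kg fuel = C/12 + H/4 = 0.786/12 + 0.138/4 = 0.10000000 kmol
Per kg fuel: N2 = O2*3.76*22.4 = 0.10000000*3.76*22.4 = 8.42240 Nm^3
Total per kg = 1.46720 + 1.54560 + 8.42240 = 11.43520 Nm^3
Total = 11.43520 * 3.8 = 43.45 Nm^3


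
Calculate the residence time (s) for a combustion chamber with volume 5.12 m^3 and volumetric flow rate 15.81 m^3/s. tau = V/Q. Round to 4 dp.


tau = V / Q_flow
tau = 5.12 / 15.81 = 0.3238 s


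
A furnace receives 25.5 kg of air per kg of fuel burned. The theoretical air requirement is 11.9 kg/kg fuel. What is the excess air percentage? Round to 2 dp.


Excess air = actual - stoichiometric = 25.5 - 11.9 = 13.60 kg/kg fuel
Excess air % = (excess / stoich) * 100 = (13.60 / 11.9) * 100 = 114.29%


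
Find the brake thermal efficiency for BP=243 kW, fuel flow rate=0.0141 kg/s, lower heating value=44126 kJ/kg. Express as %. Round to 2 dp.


eta_BTE = (BP / (mf * LHV)) * 100
Denominator = 0.0141 * 44126 = 622.1766 kW
eta_BTE = (243 / 622.1766) * 100 = 39.06%


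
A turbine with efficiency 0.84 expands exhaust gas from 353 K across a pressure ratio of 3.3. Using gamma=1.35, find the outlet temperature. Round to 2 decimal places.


T_out = T_in * (1 - eta * (1 - PR^(-(gamma-1)/gamma)))
Exponent = -(1.35-1)/1.35 = -0.25925926
PR^exp = 3.3^(-0.25925926) = 0.73378775
Factor = 1 - 0.84*(1 - 0.73378775) = 0.77638171
T_out = 353 * 0.77638171 = 274.06 K


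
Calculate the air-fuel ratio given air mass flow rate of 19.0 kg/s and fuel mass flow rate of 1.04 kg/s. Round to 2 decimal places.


AFR = m_air / m_fuel
AFR = 19.0 / 1.04 = 18.27


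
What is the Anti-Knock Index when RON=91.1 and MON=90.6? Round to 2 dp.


AKI = (RON + MON) / 2
AKI = (91.1 + 90.6) / 2
AKI = 181.7 / 2 = 90.85


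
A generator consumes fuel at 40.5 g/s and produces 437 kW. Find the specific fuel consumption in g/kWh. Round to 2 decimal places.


SFC = (mf / BP) * 3600
Rate = 40.5 / 437 = 0.092677 g/(s*kW)
SFC = 0.092677 * 3600 = 333.64 g/kWh


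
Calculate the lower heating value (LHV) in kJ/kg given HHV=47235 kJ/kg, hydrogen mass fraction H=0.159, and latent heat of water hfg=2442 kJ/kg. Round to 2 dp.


LHV = HHV - hfg * 9 * H
Water correction = 2442 * 9 * 0.159 = 3494.502 kJ/kg
LHV = 47235 - 3494.502 = 43740.50 kJ/kg


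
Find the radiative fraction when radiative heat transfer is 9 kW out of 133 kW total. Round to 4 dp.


f_rad = Q_rad / Q_total
f_rad = 9 / 133 = 0.0677


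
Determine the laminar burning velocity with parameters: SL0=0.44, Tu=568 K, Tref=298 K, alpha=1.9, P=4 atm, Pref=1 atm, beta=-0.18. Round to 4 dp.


SL = SL0 * (Tu/Tref)^alpha * (P/Pref)^beta
T ratio = 568/298 = 1.90604027
(T ratio)^alpha = 1.90604027^1.9 = 3.406049
(P/Pref)^beta = 4^(-0.18) = 0.779165
SL = 0.44 * 3.406049 * 0.779165 = 1.1677 m/s


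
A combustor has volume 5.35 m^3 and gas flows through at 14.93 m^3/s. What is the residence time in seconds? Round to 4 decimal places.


tau = V / Q_flow
tau = 5.35 / 14.93 = 0.3583 s


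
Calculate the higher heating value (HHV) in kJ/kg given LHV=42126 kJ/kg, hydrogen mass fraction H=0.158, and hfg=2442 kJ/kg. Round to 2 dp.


HHV = LHV + hfg * 9 * H
Water addition = 2442 * 9 * 0.158 = 3472.524 kJ/kg
HHV = 42126 + 3472.524 = 45598.52 kJ/kg


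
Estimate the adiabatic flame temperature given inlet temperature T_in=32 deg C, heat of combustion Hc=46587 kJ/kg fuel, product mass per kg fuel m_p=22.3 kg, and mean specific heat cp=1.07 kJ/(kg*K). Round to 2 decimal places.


T_ad = T_in + Hc / (m_p * cp)
Denominator = 22.3 * 1.07 = 23.8610
Temperature rise = 46587 / 23.8610 = 1952.43 K
T_ad = 32 + 1952.43 = 1984.43 deg C


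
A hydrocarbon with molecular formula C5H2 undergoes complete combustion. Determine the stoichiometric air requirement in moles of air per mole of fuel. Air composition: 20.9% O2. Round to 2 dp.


Balanced combustion: C5H2 + 5.5 O2 -> 5 CO2 + 1 H2O
O2 needed = C + H/4 = 5 + 2/4 = 5.50 moles
Air moles = O2 / 0.209 = 5.50 / 0.209 = 26.32 moles air


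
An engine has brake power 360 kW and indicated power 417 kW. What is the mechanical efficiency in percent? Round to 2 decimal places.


eta_mech = (BP / IP) * 100
Ratio = 360 / 417 = 0.8633
eta_mech = 0.8633 * 100 = 86.33%


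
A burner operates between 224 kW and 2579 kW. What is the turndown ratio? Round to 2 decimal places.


TDR = Q_max / Q_min
TDR = 2579 / 224 = 11.51


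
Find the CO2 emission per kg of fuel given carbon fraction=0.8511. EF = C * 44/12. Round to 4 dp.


EF = C_frac * (M_CO2 / M_C)
EF = 0.8511 * (44/12)
EF = 0.8511 * 3.666667 = 3.1207 kg_CO2/kg_fuel


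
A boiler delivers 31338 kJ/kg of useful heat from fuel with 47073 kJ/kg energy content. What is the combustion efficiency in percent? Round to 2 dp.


Efficiency = (Q_useful / Q_fuel) * 100
Efficiency = (31338 / 47073) * 100
Efficiency = 0.6657 * 100 = 66.57%


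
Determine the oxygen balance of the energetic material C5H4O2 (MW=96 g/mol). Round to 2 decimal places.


OB = -1600 * (2C + H/2 - O) / MW
Inner = 2*5 + 4/2 - 2 = 10.00
OB = -1600 * 10.00 / 96 = -166.67%


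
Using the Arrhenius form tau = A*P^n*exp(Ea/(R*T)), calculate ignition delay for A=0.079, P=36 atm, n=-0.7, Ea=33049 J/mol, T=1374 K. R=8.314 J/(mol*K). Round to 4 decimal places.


tau = A * P^n * exp(Ea/(R*T))
P^n = 36^(-0.7) = 0.08139322
Ea/(R*T) = 33049/(8.314*1374) = 2.893088
exp(Ea/(R*T)) = 18.048950
tau = 0.079 * 0.08139322 * 18.048950 = 0.1161 ms


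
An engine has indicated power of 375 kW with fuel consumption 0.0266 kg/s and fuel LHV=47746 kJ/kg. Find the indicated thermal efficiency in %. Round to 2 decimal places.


eta_ith = (IP / (mf * LHV)) * 100
Denominator = 0.0266 * 47746 = 1270.0436 kW
eta_ith = (375 / 1270.0436) * 100 = 29.53%


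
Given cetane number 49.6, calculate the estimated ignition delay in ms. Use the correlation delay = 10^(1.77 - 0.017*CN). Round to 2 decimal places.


delay = 10^(1.77 - 0.017*CN)
Exponent = 1.77 - 0.017*49.6 = 0.9268
delay = 10^0.9268 = 8.45 ms


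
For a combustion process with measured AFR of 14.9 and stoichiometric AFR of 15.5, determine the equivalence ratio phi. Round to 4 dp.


phi = AFR_stoich / AFR_actual
phi = 15.5 / 14.9 = 1.0403


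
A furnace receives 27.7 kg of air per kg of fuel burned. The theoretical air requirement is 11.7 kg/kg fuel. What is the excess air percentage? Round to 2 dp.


Excess air = actual - stoichiometric = 27.7 - 11.7 = 16.00 kg/kg fuel
Excess air % = (excess / stoich) * 100 = (16.00 / 11.7) * 100 = 136.75%


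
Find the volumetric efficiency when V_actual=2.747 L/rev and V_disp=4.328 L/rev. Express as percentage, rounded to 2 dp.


eta_v = (V_actual / V_disp) * 100
Ratio = 2.747 / 4.328 = 0.6347
eta_v = 0.6347 * 100 = 63.47%


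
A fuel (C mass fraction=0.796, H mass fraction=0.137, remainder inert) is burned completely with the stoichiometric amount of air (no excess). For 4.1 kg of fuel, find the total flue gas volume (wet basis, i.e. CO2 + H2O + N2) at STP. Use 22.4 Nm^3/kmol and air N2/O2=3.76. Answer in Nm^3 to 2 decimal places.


Per kg fuel: CO2 = (C/12 kmol)*22.4 = (0.796/12)*22.4 = 1.48587 Nm^3
Per kg fuel: H2O = (H/2 kmol)*22.4 = (0.137/2)*22.4 = 1.53440 Nm^3
O2 needed per kg fuel = C/12 + H/4 = 0.796/12 + 0.137/4 = 0.10058333 kmol
Per kg fuel: N2 = O2*3.76*22.4 = 0.10058333*3.76*22.4 = 8.47153 Nm^3
Total per kg = 1.48587 + 1.53440 + 8.47153 = 11.49180 Nm^3
Total = 11.49180 * 4.1 = 47.12 Nm^3


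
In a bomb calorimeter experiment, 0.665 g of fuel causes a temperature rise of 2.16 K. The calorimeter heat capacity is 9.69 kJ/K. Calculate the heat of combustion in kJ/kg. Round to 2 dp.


Hc = C_cal * delta_T / m_fuel
Q_released = 9.69 * 2.16 = 20.9304 kJ
m_fuel = 0.665 g = 0.665/1000 kg = 0.000665 kg
Hc = 20.9304 / 0.000665 = 31474.29 kJ/kg


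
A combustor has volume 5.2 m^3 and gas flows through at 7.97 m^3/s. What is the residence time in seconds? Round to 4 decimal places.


tau = V / Q_flow
tau = 5.2 / 7.97 = 0.6524 s


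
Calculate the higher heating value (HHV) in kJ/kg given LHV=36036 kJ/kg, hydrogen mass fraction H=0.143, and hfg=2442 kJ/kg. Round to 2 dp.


HHV = LHV + hfg * 9 * H
Water addition = 2442 * 9 * 0.143 = 3142.854 kJ/kg
HHV = 36036 + 3142.854 = 39178.85 kJ/kg


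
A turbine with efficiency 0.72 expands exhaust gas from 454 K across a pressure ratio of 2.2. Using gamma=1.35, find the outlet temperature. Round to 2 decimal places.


T_out = T_in * (1 - eta * (1 - PR^(-(gamma-1)/gamma)))
Exponent = -(1.35-1)/1.35 = -0.25925926
PR^exp = 2.2^(-0.25925926) = 0.81512413
Factor = 1 - 0.72*(1 - 0.81512413) = 0.86688937
T_out = 454 * 0.86688937 = 393.57 K


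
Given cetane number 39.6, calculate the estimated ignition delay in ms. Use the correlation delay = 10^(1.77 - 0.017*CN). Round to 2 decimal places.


delay = 10^(1.77 - 0.017*CN)
Exponent = 1.77 - 0.017*39.6 = 1.0968
delay = 10^1.0968 = 12.50 ms


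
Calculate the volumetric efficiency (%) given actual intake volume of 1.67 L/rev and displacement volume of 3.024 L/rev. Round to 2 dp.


eta_v = (V_actual / V_disp) * 100
Ratio = 1.67 / 3.024 = 0.5522
eta_v = 0.5522 * 100 = 55.22%


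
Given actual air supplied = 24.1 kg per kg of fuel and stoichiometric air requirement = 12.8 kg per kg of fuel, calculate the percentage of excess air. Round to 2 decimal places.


Excess air = actual - stoichiometric = 24.1 - 12.8 = 11.30 kg/kg fuel
Excess air % = (excess / stoich) * 100 = (11.30 / 12.8) * 100 = 88.28%


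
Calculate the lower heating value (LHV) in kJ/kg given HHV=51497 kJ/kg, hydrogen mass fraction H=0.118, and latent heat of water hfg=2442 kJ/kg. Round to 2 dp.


LHV = HHV - hfg * 9 * H
Water correction = 2442 * 9 * 0.118 = 2593.404 kJ/kg
LHV = 51497 - 2593.404 = 48903.60 kJ/kg


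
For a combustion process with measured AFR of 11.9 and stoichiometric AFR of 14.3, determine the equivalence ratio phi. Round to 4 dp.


phi = AFR_stoich / AFR_actual
phi = 14.3 / 11.9 = 1.2017


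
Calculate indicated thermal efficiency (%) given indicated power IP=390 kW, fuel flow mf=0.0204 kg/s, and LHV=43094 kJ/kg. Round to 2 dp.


eta_ith = (IP / (mf * LHV)) * 100
Denominator = 0.0204 * 43094 = 879.1176 kW
eta_ith = (390 / 879.1176) * 100 = 44.36%


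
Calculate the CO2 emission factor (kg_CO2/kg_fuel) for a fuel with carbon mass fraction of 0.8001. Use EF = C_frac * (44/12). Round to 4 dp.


EF = C_frac * (M_CO2 / M_C)
EF = 0.8001 * (44/12)
EF = 0.8001 * 3.666667 = 2.9337 kg_CO2/kg_fuel


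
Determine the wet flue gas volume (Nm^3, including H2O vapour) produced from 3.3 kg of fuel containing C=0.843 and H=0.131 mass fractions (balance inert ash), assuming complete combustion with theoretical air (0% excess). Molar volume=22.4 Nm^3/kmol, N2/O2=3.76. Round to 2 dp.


Per kg fuel: CO2 = (C/12 kmol)*22.4 = (0.843/12)*22.4 = 1.57360 Nm^3
Per kg fuel: H2O = (H/2 kmol)*22.4 = (0.131/2)*22.4 = 1.46720 Nm^3
O2 needed per kg fuel = C/12 + H/4 = 0.843/12 + 0.131/4 = 0.10300000 kmol
Per kg fuel: N2 = O2*3.76*22.4 = 0.10300000*3.76*22.4 = 8.67507 Nm^3
Total per kg = 1.57360 + 1.46720 + 8.67507 = 11.71587 Nm^3
Total = 11.71587 * 3.3 = 38.66 Nm^3


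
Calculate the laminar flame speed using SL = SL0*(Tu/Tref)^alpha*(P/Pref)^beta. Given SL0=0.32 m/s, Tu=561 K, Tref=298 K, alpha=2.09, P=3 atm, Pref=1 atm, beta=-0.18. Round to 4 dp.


SL = SL0 * (Tu/Tref)^alpha * (P/Pref)^beta
T ratio = 561/298 = 1.88255034
(T ratio)^alpha = 1.88255034^2.09 = 3.751633
(P/Pref)^beta = 3^(-0.18) = 0.820575
SL = 0.32 * 3.751633 * 0.820575 = 0.9851 m/s


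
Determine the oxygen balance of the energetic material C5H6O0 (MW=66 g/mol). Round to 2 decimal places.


OB = -1600 * (2C + H/2 - O) / MW
Inner = 2*5 + 6/2 - 0 = 13.00
OB = -1600 * 13.00 / 66 = -315.15%


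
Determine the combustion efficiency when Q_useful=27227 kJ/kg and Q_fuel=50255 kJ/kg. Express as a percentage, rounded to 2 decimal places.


Efficiency = (Q_useful / Q_fuel) * 100
Efficiency = (27227 / 50255) * 100
Efficiency = 0.5418 * 100 = 54.18%


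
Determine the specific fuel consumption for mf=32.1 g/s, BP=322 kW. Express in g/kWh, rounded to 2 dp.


SFC = (mf / BP) * 3600
Rate = 32.1 / 322 = 0.099689 g/(s*kW)
SFC = 0.099689 * 3600 = 358.88 g/kWh


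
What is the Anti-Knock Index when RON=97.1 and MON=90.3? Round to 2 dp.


AKI = (RON + MON) / 2
AKI = (97.1 + 90.3) / 2
AKI = 187.4 / 2 = 93.70


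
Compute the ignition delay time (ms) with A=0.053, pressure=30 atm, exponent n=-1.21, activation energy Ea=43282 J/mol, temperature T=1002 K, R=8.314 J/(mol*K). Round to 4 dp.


tau = A * P^n * exp(Ea/(R*T))
P^n = 30^(-1.21) = 0.01631861
Ea/(R*T) = 43282/(8.314*1002) = 5.195527
exp(Ea/(R*T)) = 180.463163
tau = 0.053 * 0.01631861 * 180.463163 = 0.1561 ms


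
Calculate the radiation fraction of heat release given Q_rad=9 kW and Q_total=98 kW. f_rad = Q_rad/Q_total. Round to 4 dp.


f_rad = Q_rad / Q_total
f_rad = 9 / 98 = 0.0918


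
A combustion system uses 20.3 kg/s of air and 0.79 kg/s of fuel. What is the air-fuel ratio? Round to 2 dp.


AFR = m_air / m_fuel
AFR = 20.3 / 0.79 = 25.70
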